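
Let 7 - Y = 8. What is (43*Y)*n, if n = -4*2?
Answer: 344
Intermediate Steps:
Y = -1 (Y = 7 - 1*8 = 7 - 8 = -1)
n = -8
(43*Y)*n = (43*(-1))*(-8) = -43*(-8) = 344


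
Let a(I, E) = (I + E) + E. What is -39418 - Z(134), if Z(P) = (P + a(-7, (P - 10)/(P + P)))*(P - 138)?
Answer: -2606722/67 ≈ -38906.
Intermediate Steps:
a(I, E) = I + 2*E (a(I, E) = (E + I) + E = I + 2*E)
Z(P) = (-138 + P)*(-7 + P + (-10 + P)/P) (Z(P) = (P + (-7 + 2*((P - 10)/(P + P))))*(P - 138) = (P + (-7 + 2*((-10 + P)/((2*P)))))*(-138 + P) = (P + (-7 + 2*((-10 + P)*(1/(2*P)))))*(-138 + P) = (P + (-7 + 2*((-10 + P)/(2*P))))*(-138 + P) = (P + (-7 + (-10 + P)/P))*(-138 + P) = (-7 + P + (-10 + P)/P)*(-138 + P) = (-138 + P)*(-7 + P + (-10 + P)/P))
-39418 - Z(134) = -39418 - (818 + 134**2 - 144*134 + 1380/134) = -39418 - (818 + 17956 - 19296 + 1380*(1/134)) = -39418 - (818 + 17956 - 19296 + 690/67) = -39418 - 1*(-34284/67) = -39418 + 34284/67 = -2606722/67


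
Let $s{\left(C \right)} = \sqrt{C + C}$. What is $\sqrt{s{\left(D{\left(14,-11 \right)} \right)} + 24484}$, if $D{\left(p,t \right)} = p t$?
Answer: $\sqrt{24484 + 2 i \sqrt{77}} \approx 156.47 + 0.0561 i$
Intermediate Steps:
$s{\left(C \right)} = \sqrt{2} \sqrt{C}$ ($s{\left(C \right)} = \sqrt{2 C} = \sqrt{2} \sqrt{C}$)
$\sqrt{s{\left(D{\left(14,-11 \right)} \right)} + 24484} = \sqrt{\sqrt{2} \sqrt{14 \left(-11\right)} + 24484} = \sqrt{\sqrt{2} \sqrt{-154} + 24484} = \sqrt{\sqrt{2} i \sqrt{154} + 24484} = \sqrt{2 i \sqrt{77} + 24484} = \sqrt{24484 + 2 i \sqrt{77}}$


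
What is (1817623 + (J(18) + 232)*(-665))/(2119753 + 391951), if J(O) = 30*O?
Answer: 1304243/2511704 ≈ 0.51927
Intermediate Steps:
(1817623 + (J(18) + 232)*(-665))/(2119753 + 391951) = (1817623 + (30*18 + 232)*(-665))/(2119753 + 391951) = (1817623 + (540 + 232)*(-665))/2511704 = (1817623 + 772*(-665))*(1/2511704) = (1817623 - 513380)*(1/2511704) = 1304243*(1/2511704) = 1304243/2511704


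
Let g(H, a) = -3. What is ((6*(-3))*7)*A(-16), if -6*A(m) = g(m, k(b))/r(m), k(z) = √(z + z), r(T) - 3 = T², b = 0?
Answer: -9/37 ≈ -0.24324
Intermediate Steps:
r(T) = 3 + T²
k(z) = √2*√z (k(z) = √(2*z) = √2*√z)
A(m) = 1/(2*(3 + m²)) (A(m) = -(-1)/(2*(3 + m²)) = 1/(2*(3 + m²)))
((6*(-3))*7)*A(-16) = ((6*(-3))*7)*(1/(2*(3 + (-16)²))) = (-18*7)*(1/(2*(3 + 256))) = -63/259 = -126*1/518 = -9/37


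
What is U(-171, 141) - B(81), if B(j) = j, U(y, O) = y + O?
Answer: -111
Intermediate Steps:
U(y, O) = O + y
U(-171, 141) - B(81) = (141 - 171) - 1*81 = -30 - 81 = -111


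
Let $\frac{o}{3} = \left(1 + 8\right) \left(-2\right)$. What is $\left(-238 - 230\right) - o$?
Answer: $-414$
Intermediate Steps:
$o = -54$ ($o = 3 \left(1 + 8\right) \left(-2\right) = 3 \cdot 9 \left(-2\right) = 3 \left(-18\right) = -54$)
$\left(-238 - 230\right) - o = \left(-238 - 230\right) - -54 = \left(-238 - 230\right) + 54 = -468 + 54 = -414$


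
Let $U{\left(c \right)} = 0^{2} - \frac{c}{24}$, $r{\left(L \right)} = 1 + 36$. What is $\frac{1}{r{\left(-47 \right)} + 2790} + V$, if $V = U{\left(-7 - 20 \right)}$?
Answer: $\frac{25451}{22616} \approx 1.1254$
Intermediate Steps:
$r{\left(L \right)} = 37$
$U{\left(c \right)} = - \frac{c}{24}$ ($U{\left(c \right)} = 0 - c \frac{1}{24} = 0 - \frac{c}{24} = - \frac{c}{24}$)
$V = \frac{9}{8}$ ($V = - \frac{-7 - 20}{24} = \left(- \frac{1}{24}\right) \left(-27\right) = \frac{9}{8} \approx 1.125$)
$\frac{1}{r{\left(-47 \right)} + 2790} + V = \frac{1}{37 + 2790} + \frac{9}{8} = \frac{1}{2827} + \frac{9}{8} = \frac{25451}{22616}$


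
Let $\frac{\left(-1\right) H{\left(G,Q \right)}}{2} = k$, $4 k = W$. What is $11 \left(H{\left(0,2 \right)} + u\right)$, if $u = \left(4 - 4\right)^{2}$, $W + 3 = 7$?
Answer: $-22$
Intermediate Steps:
$W = 4$ ($W = -3 + 7 = 4$)
$k = 1$ ($k = \frac{1}{4} \cdot 4 = 1$)
$H{\left(G,Q \right)} = -2$ ($H{\left(G,Q \right)} = \left(-2\right) 1 = -2$)
$u = 0$ ($u = 0^{2} = 0$)
$11 \left(H{\left(0,2 \right)} + u\right) = 11 \left(-2 + 0\right) = 11 \left(-2\right) = -22$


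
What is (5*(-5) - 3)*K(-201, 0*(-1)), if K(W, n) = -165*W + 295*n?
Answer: -928620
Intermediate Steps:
(5*(-5) - 3)*K(-201, 0*(-1)) = (5*(-5) - 3)*(-165*(-201) + 295*(0*(-1))) = (-25 - 3)*(33165 + 295*0) = -28*(33165 + 0) = -28*33165 = -928620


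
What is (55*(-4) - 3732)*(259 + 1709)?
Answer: -7777536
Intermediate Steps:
(55*(-4) - 3732)*(259 + 1709) = (-220 - 3732)*1968 = -3952*1968 = -7777536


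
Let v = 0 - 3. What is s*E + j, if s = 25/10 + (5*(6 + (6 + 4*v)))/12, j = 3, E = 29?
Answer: 151/2 ≈ 75.500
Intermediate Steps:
v = -3
s = 5/2 (s = 25/10 + (5*(6 + (6 + 4*(-3))))/12 = 25*(⅒) + (5*(6 + (6 - 12)))*(1/12) = 5/2 + (5*(6 - 6))*(1/12) = 5/2 + (5*0)*(1/12) = 5/2 + 0*(1/12) = 5/2 + 0 = 5/2 ≈ 2.5000)
s*E + j = (5/2)*29 + 3 = 145/2 + 3 = 151/2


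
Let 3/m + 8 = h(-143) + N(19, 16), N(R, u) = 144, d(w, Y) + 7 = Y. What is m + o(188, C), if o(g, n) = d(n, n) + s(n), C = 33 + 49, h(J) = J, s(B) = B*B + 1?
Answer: 47597/7 ≈ 6799.6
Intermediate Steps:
s(B) = 1 + B² (s(B) = B² + 1 = 1 + B²)
d(w, Y) = -7 + Y
C = 82
m = -3/7 (m = 3/(-8 + (-143 + 144)) = 3/(-8 + 1) = 3/(-7) = 3*(-⅐) = -3/7 ≈ -0.42857)
o(g, n) = -6 + n + n² (o(g, n) = (-7 + n) + (1 + n²) = -6 + n + n²)
m + o(188, C) = -3/7 + (-6 + 82 + 82²) = -3/7 + (-6 + 82 + 6724) = -3/7 + 6800 = 47597/7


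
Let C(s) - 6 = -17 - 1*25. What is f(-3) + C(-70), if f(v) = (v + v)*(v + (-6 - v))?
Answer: 0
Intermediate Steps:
f(v) = -12*v (f(v) = (2*v)*(-6) = -12*v)
C(s) = -36 (C(s) = 6 + (-17 - 1*25) = 6 + (-17 - 25) = 6 - 42 = -36)
f(-3) + C(-70) = -12*(-3) - 36 = 36 - 36 = 0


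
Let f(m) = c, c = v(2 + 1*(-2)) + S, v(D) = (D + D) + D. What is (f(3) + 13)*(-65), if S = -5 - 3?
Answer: -325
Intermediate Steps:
S = -8
v(D) = 3*D (v(D) = 2*D + D = 3*D)
c = -8 (c = 3*(2 + 1*(-2)) - 8 = 3*(2 - 2) - 8 = 3*0 - 8 = 0 - 8 = -8)
f(m) = -8
(f(3) + 13)*(-65) = (-8 + 13)*(-65) = 5*(-65) = -325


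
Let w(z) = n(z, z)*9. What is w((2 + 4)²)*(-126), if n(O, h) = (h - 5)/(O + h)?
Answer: -1953/4 ≈ -488.25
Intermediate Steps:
n(O, h) = (-5 + h)/(O + h)
w(z) = 9*(-5 + z)/(2*z) (w(z) = ((-5 + z)/(z + z))*9 = ((-5 + z)/((2*z)))*9 = ((1/(2*z))*(-5 + z))*9 = ((-5 + z)/(2*z))*9 = 9*(-5 + z)/(2*z))
w((2 + 4)²)*(-126) = (9*(-5 + (2 + 4)²)/(2*((2 + 4)²)))*(-126) = (9*(-5 + 6²)/(2*(6²)))*(-126) = ((9/2)*(-5 + 36)/36)*(-126) = ((9/2)*(1/36)*31)*(-126) = (31/8)*(-126) = -1953/4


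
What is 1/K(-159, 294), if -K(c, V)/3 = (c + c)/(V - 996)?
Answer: -39/53 ≈ -0.73585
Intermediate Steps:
K(c, V) = -6*c/(-996 + V) (K(c, V) = -3*(c + c)/(V - 996) = -3*2*c/(-996 + V) = -6*c/(-996 + V))
1/K(-159, 294) = 1/(-6*(-159)/(-996 + 294)) = 1/(-6*(-159)/(-702)) = 1/(-6*(-159)*(-1/702)) = 1/(-53/39) = -39/53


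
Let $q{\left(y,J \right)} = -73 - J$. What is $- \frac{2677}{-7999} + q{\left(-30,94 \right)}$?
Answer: $- \frac{1333156}{7999} \approx -166.67$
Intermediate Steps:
$- \frac{2677}{-7999} + q{\left(-30,94 \right)} = - \frac{2677}{-7999} - 167 = \left(-2677\right) \left(- \frac{1}{7999}\right) - 167 = \frac{2677}{7999} - 167 = - \frac{1333156}{7999}$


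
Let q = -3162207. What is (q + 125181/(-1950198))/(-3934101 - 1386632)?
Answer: 186876663399/314438874398 ≈ 0.59432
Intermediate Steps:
(q + 125181/(-1950198))/(-3934101 - 1386632) = (-3162207 + 125181/(-1950198))/(-3934101 - 1386632) = (-3162207 + 125181*(-1/1950198))/(-5320733) = (-3162207 - 41727/650066)*(-1/5320733) = -2055643297389/650066*(-1/5320733) = 186876663399/314438874398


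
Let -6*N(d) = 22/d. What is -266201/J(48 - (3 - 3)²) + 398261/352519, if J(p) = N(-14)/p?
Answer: -189183270822233/3877709 ≈ -4.8787e+7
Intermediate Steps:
N(d) = -11/(3*d)
J(p) = 11/(42*p) (J(p) = (-11/3/(-14))/p = (-11/3*(-1/14))/p = 11/(42*p))
-266201/J(48 - (3 - 3)²) + 398261/352519 = -(536661216/11 - 11180442*(3 - 3)²/11) + 398261/352519 = -266201/(11/(42*(48 - 1*0²))) + 398261*(1/352519) = -266201/(11/(42*(48 - 1*0))) + 398261/352519 = -266201/(11/(42*(48 + 0))) + 398261/352519 = -266201/((11/42)/48) + 398261/352519 = -266201/((11/42)*(1/48)) + 398261/352519 = -266201/11/2016 + 398261/352519 = -266201*2016/11 + 398261/352519 = -536661216/11 + 398261/352519 = -189183270822233/3877709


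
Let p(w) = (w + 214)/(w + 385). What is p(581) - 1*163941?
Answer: -52788737/322 ≈ -1.6394e+5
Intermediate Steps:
p(w) = (214 + w)/(385 + w)
p(581) - 1*163941 = (214 + 581)/(385 + 581) - 1*163941 = 795/966 - 163941 = (1/966)*795 - 163941 = 265/322 - 163941 = -52788737/322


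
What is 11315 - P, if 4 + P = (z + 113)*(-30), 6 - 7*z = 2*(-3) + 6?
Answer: 103143/7 ≈ 14735.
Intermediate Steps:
z = 6/7 (z = 6/7 - (2*(-3) + 6)/7 = 6/7 - (-6 + 6)/7 = 6/7 - 1/7*0 = 6/7 + 0 = 6/7 ≈ 0.85714)
P = -23938/7 (P = -4 + (6/7 + 113)*(-30) = -4 + (797/7)*(-30) = -4 - 23910/7 = -23938/7 ≈ -3419.7)
11315 - P = 11315 - 1*(-23938/7) = 11315 + 23938/7 = 103143/7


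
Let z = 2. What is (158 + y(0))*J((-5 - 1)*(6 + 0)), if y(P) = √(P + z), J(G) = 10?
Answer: 1580 + 10*√2 ≈ 1594.1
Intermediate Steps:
y(P) = √(2 + P) (y(P) = √(P + 2) = √(2 + P))
(158 + y(0))*J((-5 - 1)*(6 + 0)) = (158 + √(2 + 0))*10 = (158 + √2)*10 = 1580 + 10*√2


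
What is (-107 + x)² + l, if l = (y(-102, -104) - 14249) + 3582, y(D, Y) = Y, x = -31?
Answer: 8273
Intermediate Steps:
l = -10771 (l = (-104 - 14249) + 3582 = -14353 + 3582 = -10771)
(-107 + x)² + l = (-107 - 31)² - 10771 = (-138)² - 10771 = 19044 - 10771 = 8273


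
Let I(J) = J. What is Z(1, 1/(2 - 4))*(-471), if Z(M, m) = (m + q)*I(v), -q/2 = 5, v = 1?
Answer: 9891/2 ≈ 4945.5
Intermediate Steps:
q = -10 (q = -2*5 = -10)
Z(M, m) = -10 + m (Z(M, m) = (m - 10)*1 = (-10 + m)*1 = -10 + m)
Z(1, 1/(2 - 4))*(-471) = (-10 + 1/(2 - 4))*(-471) = (-10 + 1/(-2))*(-471) = (-10 - 1/2)*(-471) = -21/2*(-471) = 9891/2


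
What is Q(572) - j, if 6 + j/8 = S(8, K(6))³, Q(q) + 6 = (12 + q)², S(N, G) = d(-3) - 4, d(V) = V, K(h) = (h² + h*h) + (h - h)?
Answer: 343842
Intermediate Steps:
K(h) = 2*h² (K(h) = (h² + h²) + 0 = 2*h² + 0 = 2*h²)
S(N, G) = -7 (S(N, G) = -3 - 4 = -7)
Q(q) = -6 + (12 + q)²
j = -2792 (j = -48 + 8*(-7)³ = -48 + 8*(-343) = -48 - 2744 = -2792)
Q(572) - j = (-6 + (12 + 572)²) - 1*(-2792) = (-6 + 584²) + 2792 = (-6 + 341056) + 2792 = 341050 + 2792 = 343842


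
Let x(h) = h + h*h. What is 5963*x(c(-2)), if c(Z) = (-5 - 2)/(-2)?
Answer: 375669/4 ≈ 93917.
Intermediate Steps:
c(Z) = 7/2 (c(Z) = -7*(-½) = 7/2)
x(h) = h + h²
5963*x(c(-2)) = 5963*(7*(1 + 7/2)/2) = 5963*((7/2)*(9/2)) = 5963*(63/4) = 375669/4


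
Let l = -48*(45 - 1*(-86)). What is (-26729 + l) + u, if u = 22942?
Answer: -10075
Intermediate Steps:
l = -6288 (l = -48*(45 + 86) = -48*131 = -6288)
(-26729 + l) + u = (-26729 - 6288) + 22942 = -33017 + 22942 = -10075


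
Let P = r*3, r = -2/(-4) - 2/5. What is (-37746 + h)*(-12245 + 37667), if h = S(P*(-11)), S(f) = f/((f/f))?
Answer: -4798313523/5 ≈ -9.5966e+8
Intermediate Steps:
r = 1/10 (r = -2*(-1/4) - 2*1/5 = 1/2 - 2/5 = 1/10 ≈ 0.10000)
P = 3/10 (P = (1/10)*3 = 3/10 ≈ 0.30000)
S(f) = f (S(f) = f/1 = f*1 = f)
h = -33/10 (h = (3/10)*(-11) = -33/10 ≈ -3.3000)
(-37746 + h)*(-12245 + 37667) = (-37746 - 33/10)*(-12245 + 37667) = -377493/10*25422 = -4798313523/5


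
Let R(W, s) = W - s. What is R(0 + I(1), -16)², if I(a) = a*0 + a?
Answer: 289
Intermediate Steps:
I(a) = a (I(a) = 0 + a = a)
R(0 + I(1), -16)² = ((0 + 1) - 1*(-16))² = (1 + 16)² = 17² = 289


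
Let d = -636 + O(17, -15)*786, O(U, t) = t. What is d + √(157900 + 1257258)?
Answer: -12426 + √1415158 ≈ -11236.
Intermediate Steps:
d = -12426 (d = -636 - 15*786 = -636 - 11790 = -12426)
d + √(157900 + 1257258) = -12426 + √(157900 + 1257258) = -12426 + √1415158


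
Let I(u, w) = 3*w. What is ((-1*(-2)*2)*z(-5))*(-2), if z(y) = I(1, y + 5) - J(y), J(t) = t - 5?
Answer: -80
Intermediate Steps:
J(t) = -5 + t
z(y) = 20 + 2*y (z(y) = 3*(y + 5) - (-5 + y) = 3*(5 + y) + (5 - y) = (15 + 3*y) + (5 - y) = 20 + 2*y)
((-1*(-2)*2)*z(-5))*(-2) = ((-1*(-2)*2)*(20 + 2*(-5)))*(-2) = ((2*2)*(20 - 10))*(-2) = (4*10)*(-2) = 40*(-2) = -80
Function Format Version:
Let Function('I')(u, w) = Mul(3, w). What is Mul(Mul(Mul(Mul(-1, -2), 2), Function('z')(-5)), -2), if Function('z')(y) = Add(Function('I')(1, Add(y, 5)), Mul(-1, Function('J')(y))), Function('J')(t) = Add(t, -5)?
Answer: -80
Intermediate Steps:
Function('J')(t) = Add(-5, t)
Function('z')(y) = Add(20, Mul(2, y)) (Function('z')(y) = Add(Mul(3, Add(y, 5)), Mul(-1, Add(-5, y))) = Add(Mul(3, Add(5, y)), Add(5, Mul(-1, y))) = Add(Add(15, Mul(3, y)), Add(5, Mul(-1, y))) = Add(20, Mul(2, y)))
Mul(Mul(Mul(Mul(-1, -2), 2), Function('z')(-5)), -2) = Mul(Mul(Mul(Mul(-1, -2), 2), Add(20, Mul(2, -5))), -2) = Mul(Mul(Mul(2, 2), Add(20, -10)), -2) = Mul(Mul(4, 10), -2) = Mul(40, -2) = -80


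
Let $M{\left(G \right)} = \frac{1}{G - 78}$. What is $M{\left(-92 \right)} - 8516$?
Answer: $- \frac{1447721}{170} \approx -8516.0$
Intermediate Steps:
$M{\left(G \right)} = \frac{1}{-78 + G}$
$M{\left(-92 \right)} - 8516 = \frac{1}{-78 - 92} - 8516 = \frac{1}{-170} - 8516 = - \frac{1}{170} - 8516 = - \frac{1447721}{170}$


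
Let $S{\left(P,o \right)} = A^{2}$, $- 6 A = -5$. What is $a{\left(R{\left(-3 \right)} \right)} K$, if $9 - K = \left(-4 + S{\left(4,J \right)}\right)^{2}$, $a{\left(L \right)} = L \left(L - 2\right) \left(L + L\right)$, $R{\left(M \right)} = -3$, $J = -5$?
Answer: $\frac{12485}{72} \approx 173.4$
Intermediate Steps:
$A = \frac{5}{6}$ ($A = \left(- \frac{1}{6}\right) \left(-5\right) = \frac{5}{6} \approx 0.83333$)
$S{\left(P,o \right)} = \frac{25}{36}$ ($S{\left(P,o \right)} = \left(\frac{5}{6}\right)^{2} = \frac{25}{36}$)
$a{\left(L \right)} = 2 L^{2} \left(-2 + L\right)$ ($a{\left(L \right)} = L \left(-2 + L\right) 2 L = L 2 L \left(-2 + L\right) = 2 L^{2} \left(-2 + L\right)$)
$K = - \frac{2497}{1296}$ ($K = 9 - \left(-4 + \frac{25}{36}\right)^{2} = 9 - \left(- \frac{119}{36}\right)^{2} = 9 - \frac{14161}{1296} = - \frac{2497}{1296} \approx -1.9267$)
$a{\left(R{\left(-3 \right)} \right)} K = 2 \left(-3\right)^{2} \left(-2 - 3\right) \left(- \frac{2497}{1296}\right) = 2 \cdot 9 \left(-5\right) \left(- \frac{2497}{1296}\right) = \left(-90\right) \left(- \frac{2497}{1296}\right) = \frac{12485}{72}$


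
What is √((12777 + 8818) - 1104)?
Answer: √20491 ≈ 143.15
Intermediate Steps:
√((12777 + 8818) - 1104) = √(21595 - 1104) = √20491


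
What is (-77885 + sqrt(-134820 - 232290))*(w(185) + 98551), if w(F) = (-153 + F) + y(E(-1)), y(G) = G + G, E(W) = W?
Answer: -7677981185 + 295743*I*sqrt(40790) ≈ -7.678e+9 + 5.973e+7*I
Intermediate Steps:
y(G) = 2*G
w(F) = -155 + F (w(F) = (-153 + F) + 2*(-1) = (-153 + F) - 2 = -155 + F)
(-77885 + sqrt(-134820 - 232290))*(w(185) + 98551) = (-77885 + sqrt(-134820 - 232290))*((-155 + 185) + 98551) = (-77885 + sqrt(-367110))*(30 + 98551) = (-77885 + 3*I*sqrt(40790))*98581 = -7677981185 + 295743*I*sqrt(40790)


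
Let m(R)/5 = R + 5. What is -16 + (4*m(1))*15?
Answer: 1784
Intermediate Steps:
m(R) = 25 + 5*R (m(R) = 5*(R + 5) = 5*(5 + R) = 25 + 5*R)
-16 + (4*m(1))*15 = -16 + (4*(25 + 5*1))*15 = -16 + (4*(25 + 5))*15 = -16 + (4*30)*15 = -16 + 120*15 = -16 + 1800 = 1784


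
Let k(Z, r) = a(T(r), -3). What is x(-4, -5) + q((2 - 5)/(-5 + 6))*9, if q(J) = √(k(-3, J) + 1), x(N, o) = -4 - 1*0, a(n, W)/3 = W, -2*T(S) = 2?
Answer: -4 + 18*I*√2 ≈ -4.0 + 25.456*I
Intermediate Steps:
T(S) = -1 (T(S) = -½*2 = -1)
a(n, W) = 3*W
x(N, o) = -4 (x(N, o) = -4 + 0 = -4)
k(Z, r) = -9 (k(Z, r) = 3*(-3) = -9)
q(J) = 2*I*√2 (q(J) = √(-9 + 1) = √(-8) = 2*I*√2)
x(-4, -5) + q((2 - 5)/(-5 + 6))*9 = -4 + (2*I*√2)*9 = -4 + 18*I*√2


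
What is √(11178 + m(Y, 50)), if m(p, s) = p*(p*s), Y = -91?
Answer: 2*√106307 ≈ 652.09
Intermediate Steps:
m(p, s) = s*p²
√(11178 + m(Y, 50)) = √(11178 + 50*(-91)²) = √(11178 + 50*8281) = √(11178 + 414050) = √425228 = 2*√106307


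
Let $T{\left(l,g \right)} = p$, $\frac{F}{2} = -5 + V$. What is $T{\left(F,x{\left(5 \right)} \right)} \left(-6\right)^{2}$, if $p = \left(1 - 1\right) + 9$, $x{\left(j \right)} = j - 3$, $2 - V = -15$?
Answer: $324$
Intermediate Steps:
$V = 17$ ($V = 2 - -15 = 2 + 15 = 17$)
$F = 24$ ($F = 2 \left(-5 + 17\right) = 2 \cdot 12 = 24$)
$x{\left(j \right)} = -3 + j$
$p = 9$ ($p = 0 + 9 = 9$)
$T{\left(l,g \right)} = 9$
$T{\left(F,x{\left(5 \right)} \right)} \left(-6\right)^{2} = 9 \left(-6\right)^{2} = 9 \cdot 36 = 324$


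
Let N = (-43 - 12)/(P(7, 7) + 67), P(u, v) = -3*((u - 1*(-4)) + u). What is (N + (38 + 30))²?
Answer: 687241/169 ≈ 4066.5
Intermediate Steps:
P(u, v) = -12 - 6*u (P(u, v) = -3*((u + 4) + u) = -3*((4 + u) + u) = -3*(4 + 2*u) = -12 - 6*u)
N = -55/13 (N = (-43 - 12)/((-12 - 6*7) + 67) = -55/((-12 - 42) + 67) = -55/(-54 + 67) = -55/13 ≈ -4.2308)
(N + (38 + 30))² = (-55/13 + (38 + 30))² = (-55/13 + 68)² = (829/13)² = 687241/169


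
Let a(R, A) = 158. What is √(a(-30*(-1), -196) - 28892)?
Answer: I*√28734 ≈ 169.51*I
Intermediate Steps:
√(a(-30*(-1), -196) - 28892) = √(158 - 28892) = √(-28734) = I*√28734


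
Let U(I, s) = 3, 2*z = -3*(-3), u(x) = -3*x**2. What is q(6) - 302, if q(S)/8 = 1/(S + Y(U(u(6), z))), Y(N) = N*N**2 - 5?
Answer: -2112/7 ≈ -301.71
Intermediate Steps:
z = 9/2 (z = (-3*(-3))/2 = (1/2)*9 = 9/2 ≈ 4.5000)
Y(N) = -5 + N**3 (Y(N) = N**3 - 5 = -5 + N**3)
q(S) = 8/(22 + S) (q(S) = 8/(S + (-5 + 3**3)) = 8/(S + (-5 + 27)) = 8/(S + 22) = 8/(22 + S))
q(6) - 302 = 8/(22 + 6) - 302 = 8/28 - 302 = 8*(1/28) - 302 = 2/7 - 302 = -2112/7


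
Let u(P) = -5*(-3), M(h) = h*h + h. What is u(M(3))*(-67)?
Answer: -1005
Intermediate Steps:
M(h) = h + h² (M(h) = h² + h = h + h²)
u(P) = 15
u(M(3))*(-67) = 15*(-67) = -1005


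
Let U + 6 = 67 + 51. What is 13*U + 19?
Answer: 1475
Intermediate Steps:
U = 112 (U = -6 + (67 + 51) = -6 + 118 = 112)
13*U + 19 = 13*112 + 19 = 1456 + 19 = 1475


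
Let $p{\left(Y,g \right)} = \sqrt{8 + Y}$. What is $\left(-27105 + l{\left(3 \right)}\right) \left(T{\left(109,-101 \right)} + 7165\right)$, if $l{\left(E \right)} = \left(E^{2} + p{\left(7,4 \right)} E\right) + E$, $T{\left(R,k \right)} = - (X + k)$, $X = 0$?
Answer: $-196857738 + 21798 \sqrt{15} \approx -1.9677 \cdot 10^{8}$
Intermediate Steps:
$T{\left(R,k \right)} = - k$ ($T{\left(R,k \right)} = - (0 + k) = - k$)
$l{\left(E \right)} = E + E^{2} + E \sqrt{15}$ ($l{\left(E \right)} = \left(E^{2} + \sqrt{8 + 7} E\right) + E = \left(E^{2} + \sqrt{15} E\right) + E = \left(E^{2} + E \sqrt{15}\right) + E = E + E^{2} + E \sqrt{15}$)
$\left(-27105 + l{\left(3 \right)}\right) \left(T{\left(109,-101 \right)} + 7165\right) = \left(-27105 + 3 \left(1 + 3 + \sqrt{15}\right)\right) \left(\left(-1\right) \left(-101\right) + 7165\right) = \left(-27105 + 3 \left(4 + \sqrt{15}\right)\right) \left(101 + 7165\right) = \left(-27105 + \left(12 + 3 \sqrt{15}\right)\right) 7266 = \left(-27093 + 3 \sqrt{15}\right) 7266 = -196857738 + 21798 \sqrt{15}$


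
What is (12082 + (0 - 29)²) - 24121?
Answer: -11198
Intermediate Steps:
(12082 + (0 - 29)²) - 24121 = (12082 + (-29)²) - 24121 = (12082 + 841) - 24121 = 12923 - 24121 = -11198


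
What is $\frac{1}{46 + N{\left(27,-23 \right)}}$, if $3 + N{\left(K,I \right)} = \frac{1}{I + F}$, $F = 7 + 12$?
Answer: $\frac{4}{171} \approx 0.023392$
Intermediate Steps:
$F = 19$
$N{\left(K,I \right)} = -3 + \frac{1}{19 + I}$ ($N{\left(K,I \right)} = -3 + \frac{1}{I + 19} = -3 + \frac{1}{19 + I}$)
$\frac{1}{46 + N{\left(27,-23 \right)}} = \frac{1}{46 + \frac{-56 - -69}{19 - 23}} = \frac{1}{46 + \frac{-56 + 69}{-4}} = \frac{1}{46 - \frac{13}{4}} = \frac{1}{\frac{171}{4}} = \frac{4}{171}$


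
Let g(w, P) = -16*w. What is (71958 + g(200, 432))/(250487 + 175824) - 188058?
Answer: -80171125280/426311 ≈ -1.8806e+5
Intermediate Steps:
(71958 + g(200, 432))/(250487 + 175824) - 188058 = (71958 - 16*200)/(250487 + 175824) - 188058 = (71958 - 3200)/426311 - 188058 = 68758*(1/426311) - 188058 = 68758/426311 - 188058 = -80171125280/426311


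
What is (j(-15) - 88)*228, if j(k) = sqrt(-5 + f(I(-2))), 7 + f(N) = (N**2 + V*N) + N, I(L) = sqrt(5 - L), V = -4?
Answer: -20064 + 228*I*sqrt(5 + 3*sqrt(7)) ≈ -20064.0 + 820.08*I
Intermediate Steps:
f(N) = -7 + N**2 - 3*N (f(N) = -7 + ((N**2 - 4*N) + N) = -7 + (N**2 - 3*N) = -7 + N**2 - 3*N)
j(k) = sqrt(-5 - 3*sqrt(7)) (j(k) = sqrt(-5 + (-7 + (sqrt(5 - 1*(-2)))**2 - 3*sqrt(5 - 1*(-2)))) = sqrt(-5 + (-7 + (sqrt(5 + 2))**2 - 3*sqrt(5 + 2))) = sqrt(-5 + (-7 + (sqrt(7))**2 - 3*sqrt(7))) = sqrt(-5 + (-7 + 7 - 3*sqrt(7))) = sqrt(-5 - 3*sqrt(7)))
(j(-15) - 88)*228 = (sqrt(-5 - 3*sqrt(7)) - 88)*228 = (-88 + sqrt(-5 - 3*sqrt(7)))*228 = -20064 + 228*sqrt(-5 - 3*sqrt(7))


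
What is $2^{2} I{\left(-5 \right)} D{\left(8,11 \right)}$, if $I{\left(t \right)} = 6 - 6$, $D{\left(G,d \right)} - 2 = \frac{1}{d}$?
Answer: $0$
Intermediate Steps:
$D{\left(G,d \right)} = 2 + \frac{1}{d}$
$I{\left(t \right)} = 0$ ($I{\left(t \right)} = 6 - 6 = 0$)
$2^{2} I{\left(-5 \right)} D{\left(8,11 \right)} = 2^{2} \cdot 0 \left(2 + \frac{1}{11}\right) = 4 \cdot 0 \left(2 + \frac{1}{11}\right) = 0 \cdot \frac{23}{11} = 0$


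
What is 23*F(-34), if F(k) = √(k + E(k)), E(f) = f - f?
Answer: 23*I*√34 ≈ 134.11*I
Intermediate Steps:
E(f) = 0
F(k) = √k (F(k) = √(k + 0) = √k)
23*F(-34) = 23*√(-34) = 23*(I*√34) = 23*I*√34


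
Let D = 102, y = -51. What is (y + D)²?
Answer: 2601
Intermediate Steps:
(y + D)² = (-51 + 102)² = 51² = 2601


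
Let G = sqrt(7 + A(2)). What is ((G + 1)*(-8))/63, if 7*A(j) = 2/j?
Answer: -8/63 - 40*sqrt(14)/441 ≈ -0.46636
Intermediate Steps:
A(j) = 2/(7*j) (A(j) = (2/j)/7 = 2/(7*j))
G = 5*sqrt(14)/7 (G = sqrt(7 + (2/7)/2) = sqrt(7 + (2/7)*(1/2)) = sqrt(7 + 1/7) = sqrt(50/7) = 5*sqrt(14)/7 ≈ 2.6726)
((G + 1)*(-8))/63 = ((5*sqrt(14)/7 + 1)*(-8))/63 = ((1 + 5*sqrt(14)/7)*(-8))*(1/63) = (-8 - 40*sqrt(14)/7)*(1/63) = -8/63 - 40*sqrt(14)/441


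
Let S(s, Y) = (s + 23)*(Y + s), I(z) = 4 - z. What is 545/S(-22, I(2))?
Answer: -109/4 ≈ -27.250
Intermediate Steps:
S(s, Y) = (23 + s)*(Y + s)
545/S(-22, I(2)) = 545/((-22)² + 23*(4 - 1*2) + 23*(-22) + (4 - 1*2)*(-22)) = 545/(484 + 23*(4 - 2) - 506 + (4 - 2)*(-22)) = 545/(484 + 23*2 - 506 + 2*(-22)) = 545/(484 + 46 - 506 - 44) = 545/(-20) = 545*(-1/20) = -109/4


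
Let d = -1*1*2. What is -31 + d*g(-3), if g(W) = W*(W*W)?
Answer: 23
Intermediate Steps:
g(W) = W**3 (g(W) = W*W**2 = W**3)
d = -2 (d = -1*2 = -2)
-31 + d*g(-3) = -31 - 2*(-3)**3 = -31 - 2*(-27) = -31 + 54 = 23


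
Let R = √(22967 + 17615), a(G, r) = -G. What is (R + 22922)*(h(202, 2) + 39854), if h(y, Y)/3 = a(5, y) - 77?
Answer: 907894576 + 39608*√40582 ≈ 9.1587e+8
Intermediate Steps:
h(y, Y) = -246 (h(y, Y) = 3*(-1*5 - 77) = 3*(-5 - 77) = 3*(-82) = -246)
R = √40582 ≈ 201.45
(R + 22922)*(h(202, 2) + 39854) = (√40582 + 22922)*(-246 + 39854) = (22922 + √40582)*39608 = 907894576 + 39608*√40582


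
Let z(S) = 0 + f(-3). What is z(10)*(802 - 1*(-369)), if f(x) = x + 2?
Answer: -1171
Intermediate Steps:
f(x) = 2 + x
z(S) = -1 (z(S) = 0 + (2 - 3) = 0 - 1 = -1)
z(10)*(802 - 1*(-369)) = -(802 - 1*(-369)) = -(802 + 369) = -1*1171 = -1171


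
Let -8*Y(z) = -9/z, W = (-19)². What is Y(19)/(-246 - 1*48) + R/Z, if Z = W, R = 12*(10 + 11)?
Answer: 197511/283024 ≈ 0.69786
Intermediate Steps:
W = 361
Y(z) = 9/(8*z) (Y(z) = -(-9)/(8*z) = 9/(8*z))
R = 252 (R = 12*21 = 252)
Z = 361
Y(19)/(-246 - 1*48) + R/Z = ((9/8)/19)/(-246 - 1*48) + 252/361 = ((9/8)*(1/19))/(-246 - 48) + 252*(1/361) = (9/152)/(-294) + 252/361 = (9/152)*(-1/294) + 252/361 = -3/14896 + 252/361 = 197511/283024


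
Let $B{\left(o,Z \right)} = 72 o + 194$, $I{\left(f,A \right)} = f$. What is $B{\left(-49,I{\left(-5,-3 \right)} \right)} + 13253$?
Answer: $9919$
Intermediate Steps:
$B{\left(o,Z \right)} = 194 + 72 o$
$B{\left(-49,I{\left(-5,-3 \right)} \right)} + 13253 = \left(194 + 72 \left(-49\right)\right) + 13253 = \left(194 - 3528\right) + 13253 = -3334 + 13253 = 9919$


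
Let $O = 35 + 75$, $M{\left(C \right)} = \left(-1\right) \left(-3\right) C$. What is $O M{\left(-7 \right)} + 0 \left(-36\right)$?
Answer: $-2310$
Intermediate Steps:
$M{\left(C \right)} = 3 C$
$O = 110$
$O M{\left(-7 \right)} + 0 \left(-36\right) = 110 \cdot 3 \left(-7\right) + 0 \left(-36\right) = 110 \left(-21\right) + 0 = -2310 + 0 = -2310$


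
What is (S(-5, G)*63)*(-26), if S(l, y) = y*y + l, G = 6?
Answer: -50778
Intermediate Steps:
S(l, y) = l + y**2 (S(l, y) = y**2 + l = l + y**2)
(S(-5, G)*63)*(-26) = ((-5 + 6**2)*63)*(-26) = ((-5 + 36)*63)*(-26) = (31*63)*(-26) = 1953*(-26) = -50778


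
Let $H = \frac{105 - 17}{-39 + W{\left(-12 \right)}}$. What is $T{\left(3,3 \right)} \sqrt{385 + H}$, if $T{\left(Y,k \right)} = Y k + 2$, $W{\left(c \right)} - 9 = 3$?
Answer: $\frac{11 \sqrt{30921}}{9} \approx 214.92$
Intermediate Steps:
$W{\left(c \right)} = 12$ ($W{\left(c \right)} = 9 + 3 = 12$)
$H = - \frac{88}{27}$ ($H = \frac{105 - 17}{-39 + 12} = \frac{88}{-27} = 88 \left(- \frac{1}{27}\right) = - \frac{88}{27} \approx -3.2593$)
$T{\left(Y,k \right)} = 2 + Y k$
$T{\left(3,3 \right)} \sqrt{385 + H} = \left(2 + 3 \cdot 3\right) \sqrt{385 - \frac{88}{27}} = \left(2 + 9\right) \sqrt{\frac{10307}{27}} = 11 \frac{\sqrt{30921}}{9} = \frac{11 \sqrt{30921}}{9}$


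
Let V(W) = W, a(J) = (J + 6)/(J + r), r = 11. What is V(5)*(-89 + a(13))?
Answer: -10585/24 ≈ -441.04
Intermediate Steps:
a(J) = (6 + J)/(11 + J) (a(J) = (J + 6)/(J + 11) = (6 + J)/(11 + J))
V(5)*(-89 + a(13)) = 5*(-89 + (6 + 13)/(11 + 13)) = 5*(-89 + 19/24) = 5*(-2117/24) = -10585/24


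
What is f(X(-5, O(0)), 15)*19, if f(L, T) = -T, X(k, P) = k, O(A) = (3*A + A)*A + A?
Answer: -285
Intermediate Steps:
O(A) = A + 4*A² (O(A) = (4*A)*A + A = 4*A² + A = A + 4*A²)
f(X(-5, O(0)), 15)*19 = -1*15*19 = -15*19 = -285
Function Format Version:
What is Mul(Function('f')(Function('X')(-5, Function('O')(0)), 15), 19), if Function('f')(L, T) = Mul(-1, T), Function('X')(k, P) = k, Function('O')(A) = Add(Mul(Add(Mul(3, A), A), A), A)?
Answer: -285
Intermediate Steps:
Function('O')(A) = Add(A, Mul(4, Pow(A, 2))) (Function('O')(A) = Add(Mul(Mul(4, A), A), A) = Add(Mul(4, Pow(A, 2)), A) = Add(A, Mul(4, Pow(A, 2))))
Mul(Function('f')(Function('X')(-5, Function('O')(0)), 15), 19) = Mul(Mul(-1, 15), 19) = Mul(-15, 19) = -285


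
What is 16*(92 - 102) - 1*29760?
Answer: -29920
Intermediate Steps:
16*(92 - 102) - 1*29760 = 16*(-10) - 29760 = -160 - 29760 = -29920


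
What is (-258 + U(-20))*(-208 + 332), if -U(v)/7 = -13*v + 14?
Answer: -269824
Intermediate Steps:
U(v) = -98 + 91*v (U(v) = -7*(-13*v + 14) = -7*(14 - 13*v) = -98 + 91*v)
(-258 + U(-20))*(-208 + 332) = (-258 + (-98 + 91*(-20)))*(-208 + 332) = (-258 + (-98 - 1820))*124 = (-258 - 1918)*124 = -2176*124 = -269824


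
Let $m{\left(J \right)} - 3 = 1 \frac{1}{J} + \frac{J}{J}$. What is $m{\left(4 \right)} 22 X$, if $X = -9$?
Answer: $- \frac{1683}{2} \approx -841.5$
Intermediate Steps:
$m{\left(J \right)} = 4 + \frac{1}{J}$ ($m{\left(J \right)} = 3 + \left(1 \frac{1}{J} + \frac{J}{J}\right) = 3 + \left(\frac{1}{J} + 1\right) = 3 + \left(1 + \frac{1}{J}\right) = 4 + \frac{1}{J}$)
$m{\left(4 \right)} 22 X = \left(4 + \frac{1}{4}\right) 22 \left(-9\right) = \frac{17}{4} \cdot 22 \left(-9\right) = \frac{187}{2} \left(-9\right) = - \frac{1683}{2}$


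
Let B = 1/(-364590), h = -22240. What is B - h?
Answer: 8108481599/364590 ≈ 22240.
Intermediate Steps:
B = -1/364590 ≈ -2.7428e-6
B - h = -1/364590 - 1*(-22240) = -1/364590 + 22240 = 8108481599/364590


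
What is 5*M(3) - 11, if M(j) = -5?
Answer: -36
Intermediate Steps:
5*M(3) - 11 = 5*(-5) - 11 = -25 - 11 = -36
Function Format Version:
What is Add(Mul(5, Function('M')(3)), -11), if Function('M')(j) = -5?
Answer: -36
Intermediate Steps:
Add(Mul(5, Function('M')(3)), -11) = Add(Mul(5, -5), -11) = Add(-25, -11) = -36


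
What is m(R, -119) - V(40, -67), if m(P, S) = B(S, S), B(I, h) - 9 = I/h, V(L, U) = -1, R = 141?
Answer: 11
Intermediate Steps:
B(I, h) = 9 + I/h
m(P, S) = 10 (m(P, S) = 9 + S/S = 9 + 1 = 10)
m(R, -119) - V(40, -67) = 10 - 1*(-1) = 10 + 1 = 11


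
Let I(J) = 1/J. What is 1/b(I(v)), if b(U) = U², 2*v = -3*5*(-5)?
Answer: 5625/4 ≈ 1406.3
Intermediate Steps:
v = 75/2 (v = (-3*5*(-5))/2 = (-15*(-5))/2 = (½)*75 = 75/2 ≈ 37.500)
1/b(I(v)) = 1/((1/(75/2))²) = 1/((2/75)²) = 1/(4/5625) = 5625/4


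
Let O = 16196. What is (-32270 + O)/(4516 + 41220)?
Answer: -8037/22868 ≈ -0.35145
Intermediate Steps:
(-32270 + O)/(4516 + 41220) = (-32270 + 16196)/(4516 + 41220) = -16074/45736 = -16074*1/45736 = -8037/22868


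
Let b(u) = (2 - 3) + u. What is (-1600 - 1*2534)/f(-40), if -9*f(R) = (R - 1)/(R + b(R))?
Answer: 3013686/41 ≈ 73505.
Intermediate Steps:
b(u) = -1 + u
f(R) = -(-1 + R)/(9*(-1 + 2*R)) (f(R) = -(R - 1)/(9*(R + (-1 + R))) = -(-1 + R)/(9*(-1 + 2*R)))
(-1600 - 1*2534)/f(-40) = (-1600 - 1*2534)/(((1 - 1*(-40))/(9*(-1 + 2*(-40))))) = (-1600 - 2534)/(((1 + 40)/(9*(-1 - 80)))) = -4134/((⅑)*41/(-81)) = -4134/((⅑)*(-1/81)*41) = -4134/(-41/729) = -4134*(-729/41) = 3013686/41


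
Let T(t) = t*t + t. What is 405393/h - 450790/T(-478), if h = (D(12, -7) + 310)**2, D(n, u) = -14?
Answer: 26467809859/9988486848 ≈ 2.6498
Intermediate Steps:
T(t) = t + t**2 (T(t) = t**2 + t = t + t**2)
h = 87616 (h = (-14 + 310)**2 = 296**2 = 87616)
405393/h - 450790/T(-478) = 405393/87616 - 450790*(-1/(478*(1 - 478))) = 405393*(1/87616) - 450790/((-478*(-477))) = 405393/87616 - 450790/228006 = 405393/87616 - 450790*1/228006 = 405393/87616 - 225395/114003 = 26467809859/9988486848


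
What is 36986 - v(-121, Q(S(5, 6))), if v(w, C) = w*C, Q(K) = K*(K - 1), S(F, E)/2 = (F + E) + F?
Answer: 157018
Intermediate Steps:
S(F, E) = 2*E + 4*F (S(F, E) = 2*((F + E) + F) = 2*((E + F) + F) = 2*(E + 2*F) = 2*E + 4*F)
Q(K) = K*(-1 + K)
v(w, C) = C*w
36986 - v(-121, Q(S(5, 6))) = 36986 - (2*6 + 4*5)*(-1 + (2*6 + 4*5))*(-121) = 36986 - (12 + 20)*(-1 + (12 + 20))*(-121) = 36986 - 32*(-1 + 32)*(-121) = 36986 - 32*31*(-121) = 36986 - 992*(-121) = 36986 - 1*(-120032) = 36986 + 120032 = 157018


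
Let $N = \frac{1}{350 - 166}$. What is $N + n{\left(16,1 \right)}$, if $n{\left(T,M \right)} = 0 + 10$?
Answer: $\frac{1841}{184} \approx 10.005$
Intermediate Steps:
$N = \frac{1}{184} \approx 0.0054348$
$n{\left(T,M \right)} = 10$
$N + n{\left(16,1 \right)} = \frac{1}{184} + 10 = \frac{1841}{184}$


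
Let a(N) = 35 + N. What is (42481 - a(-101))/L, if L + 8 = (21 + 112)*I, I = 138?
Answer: 42547/18346 ≈ 2.3191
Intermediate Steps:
L = 18346 (L = -8 + (21 + 112)*138 = -8 + 133*138 = -8 + 18354 = 18346)
(42481 - a(-101))/L = (42481 - (35 - 101))/18346 = (42481 - 1*(-66))*(1/18346) = (42481 + 66)*(1/18346) = 42547*(1/18346) = 42547/18346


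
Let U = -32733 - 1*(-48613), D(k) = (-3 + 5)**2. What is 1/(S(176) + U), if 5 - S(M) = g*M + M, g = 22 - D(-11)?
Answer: 1/12541 ≈ 7.9738e-5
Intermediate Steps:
D(k) = 4 (D(k) = 2**2 = 4)
g = 18 (g = 22 - 1*4 = 22 - 4 = 18)
S(M) = 5 - 19*M (S(M) = 5 - (18*M + M) = 5 - 19*M)
U = 15880 (U = -32733 + 48613 = 15880)
1/(S(176) + U) = 1/((5 - 19*176) + 15880) = 1/((5 - 3344) + 15880) = 1/(-3339 + 15880) = 1/12541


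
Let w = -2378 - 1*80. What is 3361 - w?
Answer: 5819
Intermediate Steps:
w = -2458 (w = -2378 - 80 = -2458)
3361 - w = 3361 - 1*(-2458) = 3361 + 2458 = 5819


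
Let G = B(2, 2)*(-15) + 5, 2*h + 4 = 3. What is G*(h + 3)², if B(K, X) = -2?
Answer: 875/4 ≈ 218.75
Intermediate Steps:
h = -½ (h = -2 + (½)*3 = -2 + 3/2 = -½ ≈ -0.50000)
G = 35 (G = -2*(-15) + 5 = 30 + 5 = 35)
G*(h + 3)² = 35*(-½ + 3)² = 35*(5/2)² = 35*(25/4) = 875/4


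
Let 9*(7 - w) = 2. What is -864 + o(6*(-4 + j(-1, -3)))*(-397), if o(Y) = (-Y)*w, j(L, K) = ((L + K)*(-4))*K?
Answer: -2521160/3 ≈ -8.4039e+5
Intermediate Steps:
w = 61/9 (w = 7 - 1/9*2 = 7 - 2/9 = 61/9 ≈ 6.7778)
j(L, K) = K*(-4*K - 4*L) (j(L, K) = ((K + L)*(-4))*K = (-4*K - 4*L)*K = K*(-4*K - 4*L))
o(Y) = -61*Y/9 (o(Y) = -Y*(61/9) = -61*Y/9)
-864 + o(6*(-4 + j(-1, -3)))*(-397) = -864 - 122*(-4 - 4*(-3)*(-3 - 1))/3*(-397) = -864 - 122*(-4 - 4*(-3)*(-4))/3*(-397) = -864 - 122*(-4 - 48)/3*(-397) = -864 - 122*(-52)/3*(-397) = -864 - 61/9*(-312)*(-397) = -864 + (6344/3)*(-397) = -864 - 2518568/3 = -2521160/3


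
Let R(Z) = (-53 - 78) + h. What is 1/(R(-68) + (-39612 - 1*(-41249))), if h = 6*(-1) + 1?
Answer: 1/1501 ≈ 0.00066622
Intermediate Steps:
h = -5 (h = -6 + 1 = -5)
R(Z) = -136 (R(Z) = (-53 - 78) - 5 = -131 - 5 = -136)
1/(R(-68) + (-39612 - 1*(-41249))) = 1/(-136 + (-39612 - 1*(-41249))) = 1/(-136 + (-39612 + 41249)) = 1/(-136 + 1637) = 1/1501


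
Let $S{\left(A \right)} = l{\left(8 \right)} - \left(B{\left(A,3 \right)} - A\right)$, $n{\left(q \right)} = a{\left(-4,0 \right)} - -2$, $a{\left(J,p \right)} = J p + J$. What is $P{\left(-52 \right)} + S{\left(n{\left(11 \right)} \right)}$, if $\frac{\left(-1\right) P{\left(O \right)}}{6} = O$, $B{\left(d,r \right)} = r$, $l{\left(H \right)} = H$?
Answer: $315$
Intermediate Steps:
$a{\left(J,p \right)} = J + J p$
$P{\left(O \right)} = - 6 O$
$n{\left(q \right)} = -2$ ($n{\left(q \right)} = - 4 \left(1 + 0\right) - -2 = \left(-4\right) 1 + 2 = -4 + 2 = -2$)
$S{\left(A \right)} = 5 + A$ ($S{\left(A \right)} = 8 - \left(3 - A\right) = 8 + \left(-3 + A\right) = 5 + A$)
$P{\left(-52 \right)} + S{\left(n{\left(11 \right)} \right)} = \left(-6\right) \left(-52\right) + \left(5 - 2\right) = 312 + 3 = 315$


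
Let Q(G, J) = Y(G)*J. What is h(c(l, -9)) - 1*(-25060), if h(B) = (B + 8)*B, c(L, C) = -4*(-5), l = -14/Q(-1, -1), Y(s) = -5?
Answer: 25620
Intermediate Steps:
Q(G, J) = -5*J
l = -14/5 (l = -14/((-5*(-1))) = -14/5 ≈ -2.8000)
c(L, C) = 20
h(B) = B*(8 + B) (h(B) = (8 + B)*B = B*(8 + B))
h(c(l, -9)) - 1*(-25060) = 20*(8 + 20) - 1*(-25060) = 20*28 + 25060 = 560 + 25060 = 25620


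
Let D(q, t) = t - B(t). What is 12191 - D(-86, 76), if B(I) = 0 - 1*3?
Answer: 12112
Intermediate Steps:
B(I) = -3 (B(I) = 0 - 3 = -3)
D(q, t) = 3 + t (D(q, t) = t - 1*(-3) = t + 3 = 3 + t)
12191 - D(-86, 76) = 12191 - (3 + 76) = 12191 - 1*79 = 12191 - 79 = 12112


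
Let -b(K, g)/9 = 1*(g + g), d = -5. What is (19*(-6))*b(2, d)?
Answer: -10260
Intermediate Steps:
b(K, g) = -18*g (b(K, g) = -9*(g + g) = -9*2*g = -18*g)
(19*(-6))*b(2, d) = (19*(-6))*(-18*(-5)) = -114*90 = -10260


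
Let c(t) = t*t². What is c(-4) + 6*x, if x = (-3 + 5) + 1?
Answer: -46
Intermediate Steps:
c(t) = t³
x = 3 (x = 2 + 1 = 3)
c(-4) + 6*x = (-4)³ + 6*3 = -64 + 18 = -46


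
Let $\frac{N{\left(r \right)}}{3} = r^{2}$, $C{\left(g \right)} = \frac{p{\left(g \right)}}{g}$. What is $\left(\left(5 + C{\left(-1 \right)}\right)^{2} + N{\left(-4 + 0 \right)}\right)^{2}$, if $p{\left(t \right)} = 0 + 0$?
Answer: $5329$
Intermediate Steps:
$p{\left(t \right)} = 0$
$C{\left(g \right)} = 0$ ($C{\left(g \right)} = \frac{0}{g} = 0$)
$N{\left(r \right)} = 3 r^{2}$
$\left(\left(5 + C{\left(-1 \right)}\right)^{2} + N{\left(-4 + 0 \right)}\right)^{2} = \left(\left(5 + 0\right)^{2} + 3 \left(-4 + 0\right)^{2}\right)^{2} = \left(5^{2} + 3 \left(-4\right)^{2}\right)^{2} = \left(25 + 3 \cdot 16\right)^{2} = \left(25 + 48\right)^{2} = 73^{2} = 5329$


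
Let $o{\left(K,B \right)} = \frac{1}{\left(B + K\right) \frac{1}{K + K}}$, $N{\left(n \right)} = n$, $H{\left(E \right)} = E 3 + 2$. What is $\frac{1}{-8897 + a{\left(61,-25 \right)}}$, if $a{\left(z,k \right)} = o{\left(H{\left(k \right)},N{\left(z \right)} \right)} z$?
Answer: $- \frac{6}{48929} \approx -0.00012263$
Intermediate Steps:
$H{\left(E \right)} = 2 + 3 E$ ($H{\left(E \right)} = 3 E + 2 = 2 + 3 E$)
$o{\left(K,B \right)} = \frac{2 K}{B + K}$ ($o{\left(K,B \right)} = \frac{1}{\left(B + K\right) \frac{1}{2 K}} = \frac{1}{\frac{1}{2} \frac{1}{K} \left(B + K\right)} = \frac{2 K}{B + K}$)
$a{\left(z,k \right)} = \frac{2 z \left(2 + 3 k\right)}{2 + z + 3 k}$ ($a{\left(z,k \right)} = \frac{2 \left(2 + 3 k\right)}{z + \left(2 + 3 k\right)} z = \frac{2 \left(2 + 3 k\right)}{2 + z + 3 k} z = \frac{2 z \left(2 + 3 k\right)}{2 + z + 3 k}$)
$\frac{1}{-8897 + a{\left(61,-25 \right)}} = \frac{1}{-8897 + 2 \cdot 61 \frac{1}{2 + 61 + 3 \left(-25\right)} \left(2 + 3 \left(-25\right)\right)} = \frac{1}{-8897 + 2 \cdot 61 \frac{1}{2 + 61 - 75} \left(2 - 75\right)} = \frac{1}{-8897 + 2 \cdot 61 \frac{1}{-12} \left(-73\right)} = \frac{1}{-8897 + 2 \cdot 61 \left(- \frac{1}{12}\right) \left(-73\right)} = \frac{1}{-8897 + \frac{4453}{6}} = \frac{1}{- \frac{48929}{6}} = - \frac{6}{48929}$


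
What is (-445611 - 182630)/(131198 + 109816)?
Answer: -628241/241014 ≈ -2.6067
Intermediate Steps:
(-445611 - 182630)/(131198 + 109816) = -628241/241014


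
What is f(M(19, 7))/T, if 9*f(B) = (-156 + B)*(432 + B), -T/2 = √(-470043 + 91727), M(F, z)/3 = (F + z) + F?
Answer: -1323*I*√94579/378316 ≈ -1.0755*I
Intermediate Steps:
M(F, z) = 3*z + 6*F (M(F, z) = 3*((F + z) + F) = 3*(z + 2*F) = 3*z + 6*F)
T = -4*I*√94579 (T = -2*√(-470043 + 91727) = -4*I*√94579 ≈ -1230.1*I)
f(B) = (-156 + B)*(432 + B)/9 (f(B) = ((-156 + B)*(432 + B))/9 = (-156 + B)*(432 + B)/9)
f(M(19, 7))/T = (-7488 + (3*7 + 6*19)²/9 + 92*(3*7 + 6*19)/3)/((-4*I*√94579)) = (-7488 + (21 + 114)²/9 + 92*(21 + 114)/3)*(I*√94579/378316) = (-7488 + (⅑)*135² + (92/3)*135)*(I*√94579/378316) = (-7488 + (⅑)*18225 + 4140)*(I*√94579/378316) = (-7488 + 2025 + 4140)*(I*√94579/378316) = -1323*I*√94579/378316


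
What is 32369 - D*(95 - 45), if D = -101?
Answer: 37419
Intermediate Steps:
32369 - D*(95 - 45) = 32369 - (-101)*(95 - 45) = 32369 - (-101)*50 = 32369 - 1*(-5050) = 32369 + 5050 = 37419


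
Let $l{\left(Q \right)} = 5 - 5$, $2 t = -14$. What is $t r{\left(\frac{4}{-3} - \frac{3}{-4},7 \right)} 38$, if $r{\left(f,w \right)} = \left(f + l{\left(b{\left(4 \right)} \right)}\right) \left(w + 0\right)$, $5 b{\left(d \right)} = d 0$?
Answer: $\frac{6517}{6} \approx 1086.2$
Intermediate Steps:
$b{\left(d \right)} = 0$ ($b{\left(d \right)} = \frac{d 0}{5} = \frac{1}{5} \cdot 0 = 0$)
$t = -7$ ($t = \frac{1}{2} \left(-14\right) = -7$)
$l{\left(Q \right)} = 0$
$r{\left(f,w \right)} = f w$ ($r{\left(f,w \right)} = \left(f + 0\right) \left(w + 0\right) = f w$)
$t r{\left(\frac{4}{-3} - \frac{3}{-4},7 \right)} 38 = - 7 \left(\frac{4}{-3} - \frac{3}{-4}\right) 7 \cdot 38 = - 7 \left(4 \left(- \frac{1}{3}\right) - - \frac{3}{4}\right) 7 \cdot 38 = - 7 \left(- \frac{4}{3} + \frac{3}{4}\right) 7 \cdot 38 = - 7 \left(\left(- \frac{7}{12}\right) 7\right) 38 = \left(-7\right) \left(- \frac{49}{12}\right) 38 = \frac{343}{12} \cdot 38 = \frac{6517}{6}$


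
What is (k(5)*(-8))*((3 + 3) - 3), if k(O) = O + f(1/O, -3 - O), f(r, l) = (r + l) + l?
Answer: 1296/5 ≈ 259.20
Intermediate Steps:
f(r, l) = r + 2*l (f(r, l) = (l + r) + l = r + 2*l)
k(O) = -6 + 1/O - O (k(O) = O + (1/O + 2*(-3 - O)) = O + (1/O + (-6 - 2*O)) = O + (-6 + 1/O - 2*O) = -6 + 1/O - O)
(k(5)*(-8))*((3 + 3) - 3) = ((-6 + 1/5 - 1*5)*(-8))*((3 + 3) - 3) = ((-6 + ⅕ - 5)*(-8))*(6 - 3) = -54/5*(-8)*3 = (432/5)*3 = 1296/5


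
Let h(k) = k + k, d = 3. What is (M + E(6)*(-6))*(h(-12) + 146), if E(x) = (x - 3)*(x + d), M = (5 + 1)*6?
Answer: -15372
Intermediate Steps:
h(k) = 2*k
M = 36 (M = 6*6 = 36)
E(x) = (-3 + x)*(3 + x) (E(x) = (x - 3)*(x + 3) = (-3 + x)*(3 + x))
(M + E(6)*(-6))*(h(-12) + 146) = (36 + (-9 + 6**2)*(-6))*(2*(-12) + 146) = (36 + (-9 + 36)*(-6))*(-24 + 146) = (36 + 27*(-6))*122 = (36 - 162)*122 = -126*122 = -15372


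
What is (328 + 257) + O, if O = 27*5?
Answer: 720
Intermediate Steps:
O = 135
(328 + 257) + O = (328 + 257) + 135 = 585 + 135 = 720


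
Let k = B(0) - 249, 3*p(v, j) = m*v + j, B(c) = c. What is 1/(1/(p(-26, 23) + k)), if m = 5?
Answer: -854/3 ≈ -284.67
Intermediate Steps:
p(v, j) = j/3 + 5*v/3 (p(v, j) = (5*v + j)/3 = (j + 5*v)/3 = j/3 + 5*v/3)
k = -249 (k = 0 - 249 = -249)
1/(1/(p(-26, 23) + k)) = 1/(1/(((⅓)*23 + (5/3)*(-26)) - 249)) = 1/(1/((23/3 - 130/3) - 249)) = 1/(1/(-107/3 - 249)) = 1/(1/(-854/3)) = 1/(-3/854) = -854/3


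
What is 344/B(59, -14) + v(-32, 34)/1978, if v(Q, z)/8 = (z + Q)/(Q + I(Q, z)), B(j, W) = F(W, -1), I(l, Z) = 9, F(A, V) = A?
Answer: -3912540/159229 ≈ -24.572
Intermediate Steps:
B(j, W) = W
v(Q, z) = 8*(Q + z)/(9 + Q) (v(Q, z) = 8*((z + Q)/(Q + 9)) = 8*((Q + z)/(9 + Q)) = 8*(Q + z)/(9 + Q))
344/B(59, -14) + v(-32, 34)/1978 = 344/(-14) + (8*(-32 + 34)/(9 - 32))/1978 = 344*(-1/14) + (8*2/(-23))*(1/1978) = -172/7 + (8*(-1/23)*2)*(1/1978) = -172/7 - 16/23*1/1978 = -172/7 - 8/22747 = -3912540/159229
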